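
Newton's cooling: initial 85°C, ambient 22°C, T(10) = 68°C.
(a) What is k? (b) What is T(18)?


Newton's law: T(t) = T_a + (T₀ - T_a)e^(-kt).
(a) Use T(10) = 68: (68 - 22)/(85 - 22) = e^(-k·10), so k = -ln(0.730)/10 ≈ 0.0314.
(b) Apply k to t = 18: T(18) = 22 + (63)e^(-0.566) ≈ 57.8°C.


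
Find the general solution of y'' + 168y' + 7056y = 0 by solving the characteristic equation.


Characteristic equation: r² + 168r + 7056 = 0, i.e. (r + 84)² = 0.
Repeated root r = -84; include an x factor for the second linearly independent solution.
General solution: y = (C₁ + C₂x)e^(-84x).


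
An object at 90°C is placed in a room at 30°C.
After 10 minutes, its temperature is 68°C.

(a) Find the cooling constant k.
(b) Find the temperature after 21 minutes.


Newton's law: T(t) = T_a + (T₀ - T_a)e^(-kt).
(a) Use T(10) = 68: (68 - 30)/(90 - 30) = e^(-k·10), so k = -ln(0.633)/10 ≈ 0.0457.
(b) Apply k to t = 21: T(21) = 30 + (60)e^(-0.959) ≈ 53.0°C.


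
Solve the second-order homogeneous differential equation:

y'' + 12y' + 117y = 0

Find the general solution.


Characteristic equation: r² + 12r + 117 = 0.
Discriminant is negative; roots r = -6 ± 9i (complex conjugate pair).
General solution uses e^(α x)(C₁ cos(β x) + C₂ sin(β x)): y = e^(-6x)(C₁cos(9x) + C₂sin(9x)).


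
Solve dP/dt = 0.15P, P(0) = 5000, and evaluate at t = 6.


The ODE dP/dt = 0.15P has solution P(t) = P(0)e^(0.15t).
Substitute P(0) = 5000 and t = 6: P(6) = 5000 e^(0.90) ≈ 12298.


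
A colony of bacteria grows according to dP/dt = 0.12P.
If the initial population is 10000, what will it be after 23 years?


The ODE dP/dt = 0.12P has solution P(t) = P(0)e^(0.12t).
Substitute P(0) = 10000 and t = 23: P(23) = 10000 e^(2.76) ≈ 157998.


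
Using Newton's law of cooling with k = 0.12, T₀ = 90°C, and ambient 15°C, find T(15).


Newton's law: dT/dt = -k(T - T_a) has solution T(t) = T_a + (T₀ - T_a)e^(-kt).
Plug in T_a = 15, T₀ = 90, k = 0.12, t = 15: T(15) = 15 + (75)e^(-1.80) ≈ 27.4°C.


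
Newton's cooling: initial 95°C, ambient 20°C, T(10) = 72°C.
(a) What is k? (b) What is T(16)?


Newton's law: T(t) = T_a + (T₀ - T_a)e^(-kt).
(a) Use T(10) = 72: (72 - 20)/(95 - 20) = e^(-k·10), so k = -ln(0.693)/10 ≈ 0.0366.
(b) Apply k to t = 16: T(16) = 20 + (75)e^(-0.586) ≈ 61.7°C.


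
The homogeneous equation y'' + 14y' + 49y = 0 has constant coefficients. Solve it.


Characteristic equation: r² + 14r + 49 = 0, i.e. (r + 7)² = 0.
Repeated root r = -7; include an x factor for the second linearly independent solution.
General solution: y = (C₁ + C₂x)e^(-7x).


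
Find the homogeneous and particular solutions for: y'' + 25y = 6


Homogeneous part: r² + 25 = 0 ⇒ r = ±5i, so y_h = C₁cos(5x) + C₂sin(5x).
Try constant y_p = A; plug in: 25A = 6 ⇒ A = 6/25.
General solution: y = C₁cos(5x) + C₂sin(5x) + 6/25.


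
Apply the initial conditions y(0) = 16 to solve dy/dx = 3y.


General solution of y' = 3y is y = Ce^(3x).
Apply y(0) = 16: C = 16.
Particular solution: y = 16e^(3x).


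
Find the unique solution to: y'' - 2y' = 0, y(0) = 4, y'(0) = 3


Characteristic roots of r² - 2r = 0 are 0, 2.
General solution y = c₁ + c₂ e^(2x).
Apply y(0) = 4: c₁ + c₂ = 4. Apply y'(0) = 3: 0 c₁ + 2 c₂ = 3.
Solve: c₁ = 5/2, c₂ = 3/2.
Particular solution: y = 5/2 + (3/2)e^(2x).


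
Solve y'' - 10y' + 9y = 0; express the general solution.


Characteristic equation: r² - 10r + 9 = 0.
Factor: (r - 9)(r - 1) = 0 ⇒ r = 9, 1 (distinct real).
General solution: y = C₁e^(9x) + C₂e^(x).


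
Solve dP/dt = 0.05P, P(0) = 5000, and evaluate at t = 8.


The ODE dP/dt = 0.05P has solution P(t) = P(0)e^(0.05t).
Substitute P(0) = 5000 and t = 8: P(8) = 5000 e^(0.40) ≈ 7459.


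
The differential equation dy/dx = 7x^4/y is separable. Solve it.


Separate variables: y dy = 7x^4 dx.
Integrate both sides: y²/2 = (7/5)x^5 + C₀.
Multiply by 2: y² = (14/5)x^5 + C.


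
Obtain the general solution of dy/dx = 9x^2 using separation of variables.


Integrate both sides with respect to x: y = ∫ 9x^2 dx = 3x^3 + C.


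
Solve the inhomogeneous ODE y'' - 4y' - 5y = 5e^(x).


Characteristic roots of r² - 4r - 5 = 0 are 5, -1.
y_h = C₁e^(5x) + C₂e^(-x).
Forcing exponent 1 is not a characteristic root; try y_p = Ae^(x).
Substitute: A·(1 + (-4)·1 + (-5)) = A·-8 = 5, so A = -5/8.
General solution: y = C₁e^(5x) + C₂e^(-x) - (5/8)e^(x).


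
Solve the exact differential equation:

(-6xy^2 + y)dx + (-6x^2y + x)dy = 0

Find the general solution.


Check exactness: ∂M/∂y = -12xy + 1 and ∂N/∂x = -12xy + 1; equal, so the equation is exact.
Integrate M with respect to x (treating y as constant): ∫M dx = -3x^2y^2 + xy + h(y).
Differentiate w.r.t. y and set equal to N: all terms match, so h'(y) = 0 and h is a constant absorbed into C.
General solution: -3x^2y^2 + xy = C.


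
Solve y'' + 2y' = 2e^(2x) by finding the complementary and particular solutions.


Characteristic roots of r² + 2r = 0 are -2, 0.
y_h = C₁e^(-2x) + C₂.
Forcing exponent 2 is not a characteristic root; try y_p = Ae^(2x).
Substitute: A·(4 + (2)·2 + (0)) = A·8 = 2, so A = 1/4.
General solution: y = C₁e^(-2x) + C₂ + (1/4)e^(2x).


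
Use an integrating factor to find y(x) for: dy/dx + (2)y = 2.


P(x) = 2, Q(x) = 2; integrating factor μ = e^(2x).
(μ y)' = 2e^(2x) ⇒ μ y = e^(2x) + C.
Divide by μ: y = 1 + Ce^(-2x).


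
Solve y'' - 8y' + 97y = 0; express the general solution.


Characteristic equation: r² - 8r + 97 = 0.
Discriminant is negative; roots r = 4 ± 9i (complex conjugate pair).
General solution uses e^(α x)(C₁ cos(β x) + C₂ sin(β x)): y = e^(4x)(C₁cos(9x) + C₂sin(9x)).


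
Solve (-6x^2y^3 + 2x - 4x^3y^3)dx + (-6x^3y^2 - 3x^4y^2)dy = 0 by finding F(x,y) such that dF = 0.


Check exactness: ∂M/∂y = -18x^2y^2 - 12x^3y^2 and ∂N/∂x = -18x^2y^2 - 12x^3y^2; equal, so the equation is exact.
Integrate M with respect to x (treating y as constant): ∫M dx = -2x^3y^3 + x^2 - x^4y^3 + h(y).
Differentiate w.r.t. y and set equal to N: all terms match, so h'(y) = 0 and h is a constant absorbed into C.
General solution: -2x^3y^3 + x^2 - x^4y^3 = C.


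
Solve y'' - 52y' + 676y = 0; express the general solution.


Characteristic equation: r² - 52r + 676 = 0, i.e. (r - 26)² = 0.
Repeated root r = 26; include an x factor for the second linearly independent solution.
General solution: y = (C₁ + C₂x)e^(26x).


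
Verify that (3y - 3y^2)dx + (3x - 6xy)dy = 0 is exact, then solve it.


Check exactness: ∂M/∂y = 3 - 6y and ∂N/∂x = 3 - 6y; equal, so the equation is exact.
Integrate M with respect to x (treating y as constant): ∫M dx = 3xy - 3xy^2 + h(y).
Differentiate w.r.t. y and set equal to N: all terms match, so h'(y) = 0 and h is a constant absorbed into C.
General solution: 3xy - 3xy^2 = C.


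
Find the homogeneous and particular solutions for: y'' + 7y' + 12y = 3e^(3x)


Characteristic roots of r² + 7r + 12 = 0 are -3, -4.
y_h = C₁e^(-3x) + C₂e^(-4x).
Forcing exponent 3 is not a characteristic root; try y_p = Ae^(3x).
Substitute: A·(9 + (7)·3 + (12)) = A·42 = 3, so A = 1/14.
General solution: y = C₁e^(-3x) + C₂e^(-4x) + (1/14)e^(3x).


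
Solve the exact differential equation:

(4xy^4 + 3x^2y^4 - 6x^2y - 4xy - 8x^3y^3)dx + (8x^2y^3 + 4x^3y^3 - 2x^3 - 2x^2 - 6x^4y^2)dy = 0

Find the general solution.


Check exactness: ∂M/∂y = 16xy^3 + 12x^2y^3 - 6x^2 - 4x - 24x^3y^2 and ∂N/∂x = 16xy^3 + 12x^2y^3 - 6x^2 - 4x - 24x^3y^2; equal, so the equation is exact.
Integrate M with respect to x (treating y as constant): ∫M dx = 2x^2y^4 + x^3y^4 - 2x^3y - 2x^2y - 2x^4y^3 + h(y).
Differentiate w.r.t. y and set equal to N: all terms match, so h'(y) = 0 and h is a constant absorbed into C.
General solution: 2x^2y^4 + x^3y^4 - 2x^3y - 2x^2y - 2x^4y^3 = C.


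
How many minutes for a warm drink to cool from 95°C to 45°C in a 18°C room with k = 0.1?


From T(t) = T_a + (T₀ - T_a)e^(-kt), set T(t) = 45:
(45 - 18) / (95 - 18) = e^(-0.1t), so t = -ln(0.351)/0.1 ≈ 10.5 minutes.


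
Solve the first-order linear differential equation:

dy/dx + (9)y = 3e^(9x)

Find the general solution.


P(x) = 9 ⇒ μ = e^(9x).
(μ y)' = 3e^(18x) ⇒ μ y = (3/18)e^(18x) + C.
Divide by μ: y = (1/6)e^(9x) + Ce^(-9x).


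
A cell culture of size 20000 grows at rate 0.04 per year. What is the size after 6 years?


The ODE dP/dt = 0.04P has solution P(t) = P(0)e^(0.04t).
Substitute P(0) = 20000 and t = 6: P(6) = 20000 e^(0.24) ≈ 25425.


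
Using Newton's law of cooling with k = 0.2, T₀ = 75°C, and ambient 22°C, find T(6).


Newton's law: dT/dt = -k(T - T_a) has solution T(t) = T_a + (T₀ - T_a)e^(-kt).
Plug in T_a = 22, T₀ = 75, k = 0.2, t = 6: T(6) = 22 + (53)e^(-1.20) ≈ 38.0°C.


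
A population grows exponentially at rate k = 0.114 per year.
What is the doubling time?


Exponential growth: P(t) = P₀ e^(0.114t). Set P(t)/P₀ = 2: e^(0.114t) = 2.
Solve: t = ln(2)/0.114 ≈ 6.08 years.


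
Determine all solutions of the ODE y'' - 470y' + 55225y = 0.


Characteristic equation: r² - 470r + 55225 = 0, i.e. (r - 235)² = 0.
Repeated root r = 235; include an x factor for the second linearly independent solution.
General solution: y = (C₁ + C₂x)e^(235x).


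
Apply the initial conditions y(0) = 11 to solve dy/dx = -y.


General solution of y' = -y is y = Ce^(-x).
Apply y(0) = 11: C = 11.
Particular solution: y = 11e^(-x).


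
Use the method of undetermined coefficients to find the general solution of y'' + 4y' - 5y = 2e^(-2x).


Characteristic roots of r² + 4r - 5 = 0 are 1, -5.
y_h = C₁e^(x) + C₂e^(-5x).
Forcing exponent -2 is not a characteristic root; try y_p = Ae^(-2x).
Substitute: A·(4 + (4)·-2 + (-5)) = A·-9 = 2, so A = -2/9.
General solution: y = C₁e^(x) + C₂e^(-5x) - (2/9)e^(-2x).


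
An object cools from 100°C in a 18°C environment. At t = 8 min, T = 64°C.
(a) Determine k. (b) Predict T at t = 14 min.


Newton's law: T(t) = T_a + (T₀ - T_a)e^(-kt).
(a) Use T(8) = 64: (64 - 18)/(100 - 18) = e^(-k·8), so k = -ln(0.561)/8 ≈ 0.0723.
(b) Apply k to t = 14: T(14) = 18 + (82)e^(-1.012) ≈ 47.8°C.


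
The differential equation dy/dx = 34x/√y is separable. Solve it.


Separate: √y dy = 34x dx.
Integrate: (2/3)y^(3/2) = 17x² + C.


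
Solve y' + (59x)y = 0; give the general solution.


P(x) = 59x ⇒ μ = e^((59/2)x²).
Q(x) = 0 so μ y is constant: y = Ce^(-(59/2)x²).


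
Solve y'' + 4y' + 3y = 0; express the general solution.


Characteristic equation: r² + 4r + 3 = 0.
Factor: (r + 1)(r + 3) = 0 ⇒ r = -1, -3 (distinct real).
General solution: y = C₁e^(-x) + C₂e^(-3x).


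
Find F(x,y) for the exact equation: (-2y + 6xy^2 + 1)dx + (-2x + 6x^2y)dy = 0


Check exactness: ∂M/∂y = -2 + 12xy and ∂N/∂x = -2 + 12xy; equal, so the equation is exact.
Integrate M with respect to x (treating y as constant): ∫M dx = -2xy + 3x^2y^2 + x + h(y).
Differentiate w.r.t. y and set equal to N: all terms match, so h'(y) = 0 and h is a constant absorbed into C.
General solution: -2xy + 3x^2y^2 + x = C.


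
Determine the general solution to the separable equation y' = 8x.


Integrate both sides with respect to x: y = ∫ 8x dx = 4x^2 + C.


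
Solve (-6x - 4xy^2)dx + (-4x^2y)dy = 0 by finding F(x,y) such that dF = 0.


Check exactness: ∂M/∂y = -8xy and ∂N/∂x = -8xy; equal, so the equation is exact.
Integrate M with respect to x (treating y as constant): ∫M dx = -3x^2 - 2x^2y^2 + h(y).
Differentiate w.r.t. y and set equal to N: all terms match, so h'(y) = 0 and h is a constant absorbed into C.
General solution: -3x^2 - 2x^2y^2 = C.


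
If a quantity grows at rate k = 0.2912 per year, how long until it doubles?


Exponential growth: P(t) = P₀ e^(0.2912t). Set P(t)/P₀ = 2: e^(0.2912t) = 2.
Solve: t = ln(2)/0.2912 ≈ 2.38 years.


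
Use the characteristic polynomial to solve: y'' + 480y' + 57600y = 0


Characteristic equation: r² + 480r + 57600 = 0, i.e. (r + 240)² = 0.
Repeated root r = -240; include an x factor for the second linearly independent solution.
General solution: y = (C₁ + C₂x)e^(-240x).


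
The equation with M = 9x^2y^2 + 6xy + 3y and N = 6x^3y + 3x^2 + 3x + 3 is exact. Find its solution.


Check exactness: ∂M/∂y = 18x^2y + 6x + 3 and ∂N/∂x = 18x^2y + 6x + 3; equal, so the equation is exact.
Integrate M with respect to x (treating y as constant): ∫M dx = 3x^3y^2 + 3x^2y + 3xy + h(y).
Differentiate w.r.t. y and set equal to N: the x-dependent terms already match, leaving h'(y) = 3. Integrate: h(y) = 3y.
So F(x,y) = 3x^3y^2 + 3x^2y + 3xy + 3y.
General solution: 3x^3y^2 + 3x^2y + 3xy + 3y = C.


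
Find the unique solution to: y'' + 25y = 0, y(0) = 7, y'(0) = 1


Characteristic roots of r² + 25 = 0 are ±5i, so y = C₁cos(5x) + C₂sin(5x).
Apply y(0) = 7: C₁ = 7. Differentiate and apply y'(0) = 1: 5·C₂ = 1, so C₂ = 1/5.
Particular solution: y = 7cos(5x) + (1/5)sin(5x).


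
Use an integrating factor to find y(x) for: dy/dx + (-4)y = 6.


P(x) = -4 ⇒ μ = e^(-4x).
(μ y)' = 6e^(-4x) ⇒ μ y = -(3/2)e^(-4x) + C.
Divide by μ: y = -3/2 + Ce^(4x).


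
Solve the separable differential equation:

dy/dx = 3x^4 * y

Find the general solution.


Separate variables: dy/y = 3x^4 dx.
Integrate: ln|y| = (3/5)x^5 + C₀.
Exponentiate: y = Ce^((3/5)x^5).


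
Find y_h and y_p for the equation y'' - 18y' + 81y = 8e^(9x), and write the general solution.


Characteristic polynomial (r - 9)² = 0; repeated root r = 9.
y_h = (C₁ + C₂x)e^(9x). Forcing matches the repeated root (resonance), so try y_p = Ax² e^(9x).
Substitute and solve for A: 2A = 8, so A = 4.
General solution: y = (C₁ + C₂x + 4x²)e^(9x).


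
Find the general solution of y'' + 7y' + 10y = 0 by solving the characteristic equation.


Characteristic equation: r² + 7r + 10 = 0.
Factor: (r + 5)(r + 2) = 0 ⇒ r = -5, -2 (distinct real).
General solution: y = C₁e^(-5x) + C₂e^(-2x).


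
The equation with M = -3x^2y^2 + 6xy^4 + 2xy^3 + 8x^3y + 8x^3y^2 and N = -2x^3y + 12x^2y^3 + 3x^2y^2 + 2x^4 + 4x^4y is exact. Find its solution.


Check exactness: ∂M/∂y = -6x^2y + 24xy^3 + 6xy^2 + 8x^3 + 16x^3y and ∂N/∂x = -6x^2y + 24xy^3 + 6xy^2 + 8x^3 + 16x^3y; equal, so the equation is exact.
Integrate M with respect to x (treating y as constant): ∫M dx = -x^3y^2 + 3x^2y^4 + x^2y^3 + 2x^4y + 2x^4y^2 + h(y).
Differentiate w.r.t. y and set equal to N: all terms match, so h'(y) = 0 and h is a constant absorbed into C.
General solution: -x^3y^2 + 3x^2y^4 + x^2y^3 + 2x^4y + 2x^4y^2 = C.


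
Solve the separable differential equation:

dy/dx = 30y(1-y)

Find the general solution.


Separate: dy/[y(1-y)] = 30 dx.
Partial fractions: 1/[y(1-y)] = 1/y + 1/(1-y).
Integrate: ln|y/(1-y)| = 30x + C₀.
Solve for y: y = 1/(1 + Ce^(-30x)).


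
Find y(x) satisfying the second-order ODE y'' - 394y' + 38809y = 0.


Characteristic equation: r² - 394r + 38809 = 0, i.e. (r - 197)² = 0.
Repeated root r = 197; include an x factor for the second linearly independent solution.
General solution: y = (C₁ + C₂x)e^(197x).


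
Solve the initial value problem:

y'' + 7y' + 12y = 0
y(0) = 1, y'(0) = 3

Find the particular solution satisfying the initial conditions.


Characteristic roots of r² + 7r + 12 = 0 are -3, -4.
General solution y = c₁ e^(-3x) + c₂ e^(-4x).
Apply y(0) = 1: c₁ + c₂ = 1. Apply y'(0) = 3: -3 c₁ - 4 c₂ = 3.
Solve: c₁ = 7, c₂ = -6.
Particular solution: y = 7e^(-3x) - 6e^(-4x).


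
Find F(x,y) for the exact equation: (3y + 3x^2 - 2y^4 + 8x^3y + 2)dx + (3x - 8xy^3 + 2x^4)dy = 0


Check exactness: ∂M/∂y = 3 - 8y^3 + 8x^3 and ∂N/∂x = 3 - 8y^3 + 8x^3; equal, so the equation is exact.
Integrate M with respect to x (treating y as constant): ∫M dx = 3xy + x^3 - 2xy^4 + 2x^4y + 2x + h(y).
Differentiate w.r.t. y and set equal to N: all terms match, so h'(y) = 0 and h is a constant absorbed into C.
General solution: 3xy + x^3 - 2xy^4 + 2x^4y + 2x = C.


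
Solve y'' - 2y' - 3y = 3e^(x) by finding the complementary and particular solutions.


Characteristic roots of r² - 2r - 3 = 0 are -1, 3.
y_h = C₁e^(-x) + C₂e^(3x).
Forcing exponent 1 is not a characteristic root; try y_p = Ae^(x).
Substitute: A·(1 + (-2)·1 + (-3)) = A·-4 = 3, so A = -3/4.
General solution: y = C₁e^(-x) + C₂e^(3x) - (3/4)e^(x).


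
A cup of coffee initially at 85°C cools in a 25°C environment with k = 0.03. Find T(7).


Newton's law: dT/dt = -k(T - T_a) has solution T(t) = T_a + (T₀ - T_a)e^(-kt).
Plug in T_a = 25, T₀ = 85, k = 0.03, t = 7: T(7) = 25 + (60)e^(-0.21) ≈ 73.6°C.


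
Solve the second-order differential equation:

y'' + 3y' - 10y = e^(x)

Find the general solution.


Characteristic roots of r² + 3r - 10 = 0 are 2, -5.
y_h = C₁e^(2x) + C₂e^(-5x).
Forcing exponent 1 is not a characteristic root; try y_p = Ae^(x).
Substitute: A·(1 + (3)·1 + (-10)) = A·-6 = 1, so A = -1/6.
General solution: y = C₁e^(2x) + C₂e^(-5x) - (1/6)e^(x).


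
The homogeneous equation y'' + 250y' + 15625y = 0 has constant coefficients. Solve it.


Characteristic equation: r² + 250r + 15625 = 0, i.e. (r + 125)² = 0.
Repeated root r = -125; include an x factor for the second linearly independent solution.
General solution: y = (C₁ + C₂x)e^(-125x).


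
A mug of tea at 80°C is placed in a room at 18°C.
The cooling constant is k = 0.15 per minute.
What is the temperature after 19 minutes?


Newton's law: dT/dt = -k(T - T_a) has solution T(t) = T_a + (T₀ - T_a)e^(-kt).
Plug in T_a = 18, T₀ = 80, k = 0.15, t = 19: T(19) = 18 + (62)e^(-2.85) ≈ 21.6°C.


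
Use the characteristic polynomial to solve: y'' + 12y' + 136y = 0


Characteristic equation: r² + 12r + 136 = 0.
Discriminant is negative; roots r = -6 ± 10i (complex conjugate pair).
General solution uses e^(α x)(C₁ cos(β x) + C₂ sin(β x)): y = e^(-6x)(C₁cos(10x) + C₂sin(10x)).


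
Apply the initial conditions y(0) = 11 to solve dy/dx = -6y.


General solution of y' = -6y is y = Ce^(-6x).
Apply y(0) = 11: C = 11.
Particular solution: y = 11e^(-6x).


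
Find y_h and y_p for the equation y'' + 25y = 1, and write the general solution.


Homogeneous part: r² + 25 = 0 ⇒ r = ±5i, so y_h = C₁cos(5x) + C₂sin(5x).
Try constant y_p = A; plug in: 25A = 1 ⇒ A = 1/25.
General solution: y = C₁cos(5x) + C₂sin(5x) + 1/25.


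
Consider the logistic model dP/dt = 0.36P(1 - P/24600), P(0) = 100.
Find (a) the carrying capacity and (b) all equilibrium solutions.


Logistic ODE dP/dt = 0.36P(1 - P/24600) has equilibria where dP/dt = 0, i.e. P = 0 or P = 24600.
The coefficient (1 - P/K) = 0 when P = K, identifying K = 24600 as the carrying capacity.
(a) K = 24600; (b) equilibria P = 0 and P = 24600.


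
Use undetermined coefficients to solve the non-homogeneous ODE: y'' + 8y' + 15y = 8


Characteristic roots of r² + 8r + 15 = 0 are -3, -5.
y_h = C₁e^(-3x) + C₂e^(-5x).
Constant forcing; try y_p = A. Then 15A = 8 ⇒ A = 8/15.
General solution: y = C₁e^(-3x) + C₂e^(-5x) + 8/15.


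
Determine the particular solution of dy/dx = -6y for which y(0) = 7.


General solution of y' = -6y is y = Ce^(-6x).
Apply y(0) = 7: C = 7.
Particular solution: y = 7e^(-6x).


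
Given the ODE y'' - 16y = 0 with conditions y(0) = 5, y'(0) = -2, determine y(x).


Characteristic roots of r² - 16 = 0 are -4, 4.
General solution y = c₁ e^(-4x) + c₂ e^(4x).
Apply y(0) = 5: c₁ + c₂ = 5. Apply y'(0) = -2: -4 c₁ + 4 c₂ = -2.
Solve: c₁ = 11/4, c₂ = 9/4.
Particular solution: y = (11/4)e^(-4x) + (9/4)e^(4x).


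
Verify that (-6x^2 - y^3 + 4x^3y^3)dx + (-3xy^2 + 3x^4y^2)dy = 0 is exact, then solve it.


Check exactness: ∂M/∂y = -3y^2 + 12x^3y^2 and ∂N/∂x = -3y^2 + 12x^3y^2; equal, so the equation is exact.
Integrate M with respect to x (treating y as constant): ∫M dx = -2x^3 - xy^3 + x^4y^3 + h(y).
Differentiate w.r.t. y and set equal to N: all terms match, so h'(y) = 0 and h is a constant absorbed into C.
General solution: -2x^3 - xy^3 + x^4y^3 = C.


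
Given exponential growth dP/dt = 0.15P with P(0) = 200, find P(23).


The ODE dP/dt = 0.15P has solution P(t) = P(0)e^(0.15t).
Substitute P(0) = 200 and t = 23: P(23) = 200 e^(3.45) ≈ 6300.


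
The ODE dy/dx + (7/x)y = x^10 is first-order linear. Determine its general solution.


P(x) = 7/x ⇒ μ = x^7.
(x^7 y)' = x^7·x^10 = x^17.
Integrate: x^7 y = x^18/(18) + C.
Solve for y: y = (1/18)x^11 + C/x^7.


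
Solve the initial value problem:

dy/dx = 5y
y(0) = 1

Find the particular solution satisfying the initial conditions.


General solution of y' = 5y is y = Ce^(5x).
Apply y(0) = 1: C = 1.
Particular solution: y = e^(5x).


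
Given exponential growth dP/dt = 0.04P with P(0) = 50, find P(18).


The ODE dP/dt = 0.04P has solution P(t) = P(0)e^(0.04t).
Substitute P(0) = 50 and t = 18: P(18) = 50 e^(0.72) ≈ 103.


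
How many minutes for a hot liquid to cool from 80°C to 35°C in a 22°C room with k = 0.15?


From T(t) = T_a + (T₀ - T_a)e^(-kt), set T(t) = 35:
(35 - 22) / (80 - 22) = e^(-0.15t), so t = -ln(0.224)/0.15 ≈ 10.0 minutes.


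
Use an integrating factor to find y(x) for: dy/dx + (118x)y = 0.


P(x) = 118x ⇒ μ = e^(59x²).
Q(x) = 0 so μ y is constant: y = Ce^(-59x²).


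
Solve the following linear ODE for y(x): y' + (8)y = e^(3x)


P(x) = 8 ⇒ μ = e^(8x).
(μ y)' = e^(11x) ⇒ μ y = e^(11x)/11 + C.
Divide by μ: y = (1/11)e^(3x) + Ce^(-8x).


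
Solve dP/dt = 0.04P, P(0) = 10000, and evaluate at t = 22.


The ODE dP/dt = 0.04P has solution P(t) = P(0)e^(0.04t).
Substitute P(0) = 10000 and t = 22: P(22) = 10000 e^(0.88) ≈ 24109.


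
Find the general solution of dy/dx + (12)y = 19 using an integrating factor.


P(x) = 12, Q(x) = 19; integrating factor μ = e^(12x).
(μ y)' = 19e^(12x) ⇒ μ y = (19/12)e^(12x) + C.
Divide by μ: y = 19/12 + Ce^(-12x).


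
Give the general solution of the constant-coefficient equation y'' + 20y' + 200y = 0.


Characteristic equation: r² + 20r + 200 = 0.
Discriminant is negative; roots r = -10 ± 10i (complex conjugate pair).
General solution uses e^(α x)(C₁ cos(β x) + C₂ sin(β x)): y = e^(-10x)(C₁cos(10x) + C₂sin(10x)).


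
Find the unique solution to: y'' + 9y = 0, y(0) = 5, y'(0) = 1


Characteristic roots of r² + 9 = 0 are ±3i, so y = C₁cos(3x) + C₂sin(3x).
Apply y(0) = 5: C₁ = 5. Differentiate and apply y'(0) = 1: 3·C₂ = 1, so C₂ = 1/3.
Particular solution: y = 5cos(3x) + (1/3)sin(3x).


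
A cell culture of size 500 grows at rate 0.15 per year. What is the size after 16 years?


The ODE dP/dt = 0.15P has solution P(t) = P(0)e^(0.15t).
Substitute P(0) = 500 and t = 16: P(16) = 500 e^(2.40) ≈ 5512.


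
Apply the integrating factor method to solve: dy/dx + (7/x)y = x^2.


P(x) = 7/x ⇒ μ = x^7.
(x^7 y)' = x^9 ⇒ x^7 y = x^10/(10) + C.
Solve for y: y = (1/10)x^3 + C/x^7.


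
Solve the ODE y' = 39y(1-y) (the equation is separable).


Separate: dy/[y(1-y)] = 39 dx.
Partial fractions: 1/[y(1-y)] = 1/y + 1/(1-y).
Integrate: ln|y/(1-y)| = 39x + C₀.
Solve for y: y = 1/(1 + Ce^(-39x)).


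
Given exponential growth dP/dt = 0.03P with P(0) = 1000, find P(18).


The ODE dP/dt = 0.03P has solution P(t) = P(0)e^(0.03t).
Substitute P(0) = 1000 and t = 18: P(18) = 1000 e^(0.54) ≈ 1716.


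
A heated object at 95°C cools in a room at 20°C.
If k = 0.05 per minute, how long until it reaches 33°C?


From T(t) = T_a + (T₀ - T_a)e^(-kt), set T(t) = 33:
(33 - 20) / (95 - 20) = e^(-0.05t), so t = -ln(0.173)/0.05 ≈ 35.1 minutes.


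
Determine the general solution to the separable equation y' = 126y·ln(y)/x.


Separate: dy/[y ln(y)] = 126 dx/x.
Substitute u = ln(y): du/u = 126 dx/x.
Integrate: ln|ln(y)| = 126ln|x| + C₀, hence ln(y) = C·x^126.


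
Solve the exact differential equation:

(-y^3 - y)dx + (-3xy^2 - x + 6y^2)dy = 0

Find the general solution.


Check exactness: ∂M/∂y = -3y^2 - 1 and ∂N/∂x = -3y^2 - 1; equal, so the equation is exact.
Integrate M with respect to x (treating y as constant): ∫M dx = -xy^3 - xy + h(y).
Differentiate w.r.t. y and set equal to N: the x-dependent terms already match, leaving h'(y) = 6y^2. Integrate: h(y) = 2y^3.
So F(x,y) = -xy^3 - xy + 2y^3.
General solution: -xy^3 - xy + 2y^3 = C.


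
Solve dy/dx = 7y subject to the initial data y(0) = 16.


General solution of y' = 7y is y = Ce^(7x).
Apply y(0) = 16: C = 16.
Particular solution: y = 16e^(7x).


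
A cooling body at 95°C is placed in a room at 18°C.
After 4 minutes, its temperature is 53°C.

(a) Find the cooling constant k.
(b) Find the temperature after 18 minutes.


Newton's law: T(t) = T_a + (T₀ - T_a)e^(-kt).
(a) Use T(4) = 53: (53 - 18)/(95 - 18) = e^(-k·4), so k = -ln(0.455)/4 ≈ 0.1971.
(b) Apply k to t = 18: T(18) = 18 + (77)e^(-3.548) ≈ 20.2°C.


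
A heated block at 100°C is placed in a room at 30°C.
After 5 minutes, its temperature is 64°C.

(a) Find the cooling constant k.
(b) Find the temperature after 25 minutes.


Newton's law: T(t) = T_a + (T₀ - T_a)e^(-kt).
(a) Use T(5) = 64: (64 - 30)/(100 - 30) = e^(-k·5), so k = -ln(0.486)/5 ≈ 0.1444.
(b) Apply k to t = 25: T(25) = 30 + (70)e^(-3.611) ≈ 31.9°C.


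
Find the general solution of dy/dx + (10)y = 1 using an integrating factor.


P(x) = 10, Q(x) = 1; integrating factor μ = e^(10x).
(μ y)' = e^(10x) ⇒ μ y = (1/10)e^(10x) + C.
Divide by μ: y = 1/10 + Ce^(-10x).


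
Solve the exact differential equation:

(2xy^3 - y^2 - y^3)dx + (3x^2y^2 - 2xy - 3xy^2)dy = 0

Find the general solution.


Check exactness: ∂M/∂y = 6xy^2 - 2y - 3y^2 and ∂N/∂x = 6xy^2 - 2y - 3y^2; equal, so the equation is exact.
Integrate M with respect to x (treating y as constant): ∫M dx = x^2y^3 - xy^2 - xy^3 + h(y).
Differentiate w.r.t. y and set equal to N: all terms match, so h'(y) = 0 and h is a constant absorbed into C.
General solution: x^2y^3 - xy^2 - xy^3 = C.


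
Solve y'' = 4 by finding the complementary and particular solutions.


Characteristic polynomial (r - 0)² = 0; repeated root r = 0.
y_h = (C₁ + C₂x). Forcing matches the repeated root (resonance), so try y_p = Ax².
Substitute and solve for A: 2A = 4, so A = 2.
General solution: y = C₁ + C₂x + 2x².


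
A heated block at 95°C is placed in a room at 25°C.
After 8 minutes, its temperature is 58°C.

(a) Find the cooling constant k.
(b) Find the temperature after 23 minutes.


Newton's law: T(t) = T_a + (T₀ - T_a)e^(-kt).
(a) Use T(8) = 58: (58 - 25)/(95 - 25) = e^(-k·8), so k = -ln(0.471)/8 ≈ 0.0940.
(b) Apply k to t = 23: T(23) = 25 + (70)e^(-2.162) ≈ 33.1°C.


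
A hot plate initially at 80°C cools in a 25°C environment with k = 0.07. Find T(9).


Newton's law: dT/dt = -k(T - T_a) has solution T(t) = T_a + (T₀ - T_a)e^(-kt).
Plug in T_a = 25, T₀ = 80, k = 0.07, t = 9: T(9) = 25 + (55)e^(-0.63) ≈ 54.3°C.


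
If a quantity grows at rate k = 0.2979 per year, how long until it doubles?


Exponential growth: P(t) = P₀ e^(0.2979t). Set P(t)/P₀ = 2: e^(0.2979t) = 2.
Solve: t = ln(2)/0.2979 ≈ 2.33 years.


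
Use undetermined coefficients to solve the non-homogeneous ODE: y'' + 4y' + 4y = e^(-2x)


Characteristic polynomial (r + 2)² = 0; repeated root r = -2.
y_h = (C₁ + C₂x)e^(-2x). Forcing matches the repeated root (resonance), so try y_p = Ax² e^(-2x).
Substitute and solve for A: 2A = 1, so A = 1/2.
General solution: y = (C₁ + C₂x + (1/2)x²)e^(-2x).


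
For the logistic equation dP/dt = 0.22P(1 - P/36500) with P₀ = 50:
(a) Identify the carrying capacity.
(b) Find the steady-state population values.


Logistic ODE dP/dt = 0.22P(1 - P/36500) has equilibria where dP/dt = 0, i.e. P = 0 or P = 36500.
The coefficient (1 - P/K) = 0 when P = K, identifying K = 36500 as the carrying capacity.
(a) K = 36500; (b) equilibria P = 0 and P = 36500.


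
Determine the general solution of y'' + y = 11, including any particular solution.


Homogeneous part: r² + 1 = 0 ⇒ r = ±1i, so y_h = C₁cos(x) + C₂sin(x).
Try constant y_p = A; plug in: 1A = 11 ⇒ A = 11.
General solution: y = C₁cos(x) + C₂sin(x) + 11.


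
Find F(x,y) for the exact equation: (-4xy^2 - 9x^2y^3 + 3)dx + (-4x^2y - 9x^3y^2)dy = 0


Check exactness: ∂M/∂y = -8xy - 27x^2y^2 and ∂N/∂x = -8xy - 27x^2y^2; equal, so the equation is exact.
Integrate M with respect to x (treating y as constant): ∫M dx = -2x^2y^2 - 3x^3y^3 + 3x + h(y).
Differentiate w.r.t. y and set equal to N: all terms match, so h'(y) = 0 and h is a constant absorbed into C.
General solution: -2x^2y^2 - 3x^3y^3 + 3x = C.


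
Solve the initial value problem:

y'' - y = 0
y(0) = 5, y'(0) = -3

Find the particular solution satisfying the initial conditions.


Characteristic roots of r² - 1 = 0 are 1, -1.
General solution y = c₁ e^(x) + c₂ e^(-x).
Apply y(0) = 5: c₁ + c₂ = 5. Apply y'(0) = -3: 1 c₁ - 1 c₂ = -3.
Solve: c₁ = 1, c₂ = 4.
Particular solution: y = e^(x) + 4e^(-x).


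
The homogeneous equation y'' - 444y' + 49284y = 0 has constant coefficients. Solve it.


Characteristic equation: r² - 444r + 49284 = 0, i.e. (r - 222)² = 0.
Repeated root r = 222; include an x factor for the second linearly independent solution.
General solution: y = (C₁ + C₂x)e^(222x).


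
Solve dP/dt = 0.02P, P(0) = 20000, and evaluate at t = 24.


The ODE dP/dt = 0.02P has solution P(t) = P(0)e^(0.02t).
Substitute P(0) = 20000 and t = 24: P(24) = 20000 e^(0.48) ≈ 32321.


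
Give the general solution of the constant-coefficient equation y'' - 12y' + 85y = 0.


Characteristic equation: r² - 12r + 85 = 0.
Discriminant is negative; roots r = 6 ± 7i (complex conjugate pair).
General solution uses e^(α x)(C₁ cos(β x) + C₂ sin(β x)): y = e^(6x)(C₁cos(7x) + C₂sin(7x)).


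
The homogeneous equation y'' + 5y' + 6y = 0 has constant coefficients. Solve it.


Characteristic equation: r² + 5r + 6 = 0.
Factor: (r + 2)(r + 3) = 0 ⇒ r = -2, -3 (distinct real).
General solution: y = C₁e^(-2x) + C₂e^(-3x).


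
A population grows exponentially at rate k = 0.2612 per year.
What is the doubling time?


Exponential growth: P(t) = P₀ e^(0.2612t). Set P(t)/P₀ = 2: e^(0.2612t) = 2.
Solve: t = ln(2)/0.2612 ≈ 2.65 years.


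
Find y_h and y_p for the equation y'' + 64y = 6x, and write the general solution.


Homogeneous: r² + 64 = 0 ⇒ r = ±8i, y_h = C₁cos(8x) + C₂sin(8x).
Polynomial forcing; try y_p = Ax + B. Then y_p'' + 64 y_p = 64(Ax + B) = 6x, so B = 0 and A = 3/32.
General solution: y = C₁cos(8x) + C₂sin(8x) + (3/32)x.


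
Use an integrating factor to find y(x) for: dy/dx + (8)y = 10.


P(x) = 8, Q(x) = 10; integrating factor μ = e^(8x).
(μ y)' = 10e^(8x) ⇒ μ y = (5/4)e^(8x) + C.
Divide by μ: y = 5/4 + Ce^(-8x).


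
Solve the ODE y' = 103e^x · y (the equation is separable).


Separate variables: dy/y = 103e^x dx.
Integrate: ln|y| = 103e^x + C₀.
Exponentiate: y = Ce^(103e^x).


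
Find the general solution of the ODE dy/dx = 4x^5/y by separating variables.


Separate variables: y dy = 4x^5 dx.
Integrate both sides: y²/2 = (2/3)x^6 + C₀.
Multiply by 2: y² = (4/3)x^6 + C.


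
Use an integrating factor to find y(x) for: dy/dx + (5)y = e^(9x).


P(x) = 5 ⇒ μ = e^(5x).
(μ y)' = e^(14x) ⇒ μ y = e^(14x)/14 + C.
Divide by μ: y = (1/14)e^(9x) + Ce^(-5x).


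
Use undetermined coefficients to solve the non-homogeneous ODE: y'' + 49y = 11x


Homogeneous: r² + 49 = 0 ⇒ r = ±7i, y_h = C₁cos(7x) + C₂sin(7x).
Polynomial forcing; try y_p = Ax + B. Then y_p'' + 49 y_p = 49(Ax + B) = 11x, so B = 0 and A = 11/49.
General solution: y = C₁cos(7x) + C₂sin(7x) + (11/49)x.


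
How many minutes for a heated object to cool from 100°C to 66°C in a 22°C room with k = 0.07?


From T(t) = T_a + (T₀ - T_a)e^(-kt), set T(t) = 66:
(66 - 22) / (100 - 22) = e^(-0.07t), so t = -ln(0.564)/0.07 ≈ 8.2 minutes.


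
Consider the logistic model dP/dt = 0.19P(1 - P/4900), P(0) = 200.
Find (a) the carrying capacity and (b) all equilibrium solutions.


Logistic ODE dP/dt = 0.19P(1 - P/4900) has equilibria where dP/dt = 0, i.e. P = 0 or P = 4900.
The coefficient (1 - P/K) = 0 when P = K, identifying K = 4900 as the carrying capacity.
(a) K = 4900; (b) equilibria P = 0 and P = 4900.


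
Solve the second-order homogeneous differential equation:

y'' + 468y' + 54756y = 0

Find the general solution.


Characteristic equation: r² + 468r + 54756 = 0, i.e. (r + 234)² = 0.
Repeated root r = -234; include an x factor for the second linearly independent solution.
General solution: y = (C₁ + C₂x)e^(-234x).


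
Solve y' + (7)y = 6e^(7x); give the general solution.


P(x) = 7 ⇒ μ = e^(7x).
(μ y)' = 6e^(14x) ⇒ μ y = (6/14)e^(14x) + C.
Divide by μ: y = (3/7)e^(7x) + Ce^(-7x).


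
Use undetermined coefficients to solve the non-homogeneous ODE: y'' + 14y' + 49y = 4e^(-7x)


Characteristic polynomial (r + 7)² = 0; repeated root r = -7.
y_h = (C₁ + C₂x)e^(-7x). Forcing matches the repeated root (resonance), so try y_p = Ax² e^(-7x).
Substitute and solve for A: 2A = 4, so A = 2.
General solution: y = (C₁ + C₂x + 2x²)e^(-7x).


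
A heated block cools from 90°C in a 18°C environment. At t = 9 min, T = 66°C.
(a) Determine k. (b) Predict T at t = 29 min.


Newton's law: T(t) = T_a + (T₀ - T_a)e^(-kt).
(a) Use T(9) = 66: (66 - 18)/(90 - 18) = e^(-k·9), so k = -ln(0.667)/9 ≈ 0.0451.
(b) Apply k to t = 29: T(29) = 18 + (72)e^(-1.306) ≈ 37.5°C.


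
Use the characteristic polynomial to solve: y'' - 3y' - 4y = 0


Characteristic equation: r² - 3r - 4 = 0.
Factor: (r - 4)(r + 1) = 0 ⇒ r = 4, -1 (distinct real).
General solution: y = C₁e^(4x) + C₂e^(-x).


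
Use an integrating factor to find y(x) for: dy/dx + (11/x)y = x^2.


P(x) = 11/x ⇒ μ = x^11.
(x^11 y)' = x^13 ⇒ x^11 y = x^14/(14) + C.
Solve for y: y = (1/14)x^3 + C/x^11.


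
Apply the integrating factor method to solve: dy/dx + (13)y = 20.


P(x) = 13, Q(x) = 20; integrating factor μ = e^(13x).
(μ y)' = 20e^(13x) ⇒ μ y = (20/13)e^(13x) + C.
Divide by μ: y = 20/13 + Ce^(-13x).


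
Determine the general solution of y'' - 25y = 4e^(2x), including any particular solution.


Characteristic roots of r² - 25 = 0 are -5, 5.
y_h = C₁e^(-5x) + C₂e^(5x).
Forcing exponent 2 is not a characteristic root; try y_p = Ae^(2x).
Substitute: A·(4 + (0)·2 + (-25)) = A·-21 = 4, so A = -4/21.
General solution: y = C₁e^(-5x) + C₂e^(5x) - (4/21)e^(2x).


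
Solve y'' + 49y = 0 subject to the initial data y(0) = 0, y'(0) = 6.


Characteristic roots of r² + 49 = 0 are ±7i, so y = C₁cos(7x) + C₂sin(7x).
Apply y(0) = 0: C₁ = 0. Differentiate and apply y'(0) = 6: 7·C₂ = 6, so C₂ = 6/7.
Particular solution: y = (6/7)sin(7x).


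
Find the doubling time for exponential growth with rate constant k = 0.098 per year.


Exponential growth: P(t) = P₀ e^(0.098t). Set P(t)/P₀ = 2: e^(0.098t) = 2.
Solve: t = ln(2)/0.098 ≈ 7.07 years.


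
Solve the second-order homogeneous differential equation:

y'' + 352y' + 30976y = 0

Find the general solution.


Characteristic equation: r² + 352r + 30976 = 0, i.e. (r + 176)² = 0.
Repeated root r = -176; include an x factor for the second linearly independent solution.
General solution: y = (C₁ + C₂x)e^(-176x).


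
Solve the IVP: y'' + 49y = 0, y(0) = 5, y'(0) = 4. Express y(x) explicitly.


Characteristic roots of r² + 49 = 0 are ±7i, so y = C₁cos(7x) + C₂sin(7x).
Apply y(0) = 5: C₁ = 5. Differentiate and apply y'(0) = 4: 7·C₂ = 4, so C₂ = 4/7.
Particular solution: y = 5cos(7x) + (4/7)sin(7x).


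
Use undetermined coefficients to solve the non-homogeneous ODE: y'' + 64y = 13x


Homogeneous: r² + 64 = 0 ⇒ r = ±8i, y_h = C₁cos(8x) + C₂sin(8x).
Polynomial forcing; try y_p = Ax + B. Then y_p'' + 64 y_p = 64(Ax + B) = 13x, so B = 0 and A = 13/64.
General solution: y = C₁cos(8x) + C₂sin(8x) + (13/64)x.


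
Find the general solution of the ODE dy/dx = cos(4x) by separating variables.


g(y) = 1, so integrate directly: y = ∫ cos(4x) dx = (1/4)sin(4x) + C.


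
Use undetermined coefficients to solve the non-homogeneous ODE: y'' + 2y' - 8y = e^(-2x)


Characteristic roots of r² + 2r - 8 = 0 are 2, -4.
y_h = C₁e^(2x) + C₂e^(-4x).
Forcing exponent -2 is not a characteristic root; try y_p = Ae^(-2x).
Substitute: A·(4 + (2)·-2 + (-8)) = A·-8 = 1, so A = -1/8.
General solution: y = C₁e^(2x) + C₂e^(-4x) - (1/8)e^(-2x).


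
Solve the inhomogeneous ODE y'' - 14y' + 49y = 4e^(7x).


Characteristic polynomial (r - 7)² = 0; repeated root r = 7.
y_h = (C₁ + C₂x)e^(7x). Forcing matches the repeated root (resonance), so try y_p = Ax² e^(7x).
Substitute and solve for A: 2A = 4, so A = 2.
General solution: y = (C₁ + C₂x + 2x²)e^(7x).


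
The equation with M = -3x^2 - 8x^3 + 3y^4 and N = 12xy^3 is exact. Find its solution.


Check exactness: ∂M/∂y = 12y^3 and ∂N/∂x = 12y^3; equal, so the equation is exact.
Integrate M with respect to x (treating y as constant): ∫M dx = -x^3 - 2x^4 + 3xy^4 + h(y).
Differentiate w.r.t. y and set equal to N: all terms match, so h'(y) = 0 and h is a constant absorbed into C.
General solution: -x^3 - 2x^4 + 3xy^4 = C.


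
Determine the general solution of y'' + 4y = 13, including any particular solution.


Homogeneous part: r² + 4 = 0 ⇒ r = ±2i, so y_h = C₁cos(2x) + C₂sin(2x).
Try constant y_p = A; plug in: 4A = 13 ⇒ A = 13/4.
General solution: y = C₁cos(2x) + C₂sin(2x) + 13/4.


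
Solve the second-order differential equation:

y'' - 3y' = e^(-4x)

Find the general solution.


Characteristic roots of r² - 3r = 0 are 0, 3.
y_h = C₁ + C₂e^(3x).
Forcing exponent -4 is not a characteristic root; try y_p = Ae^(-4x).
Substitute: A·(16 + (-3)·-4 + (0)) = A·28 = 1, so A = 1/28.
General solution: y = C₁ + C₂e^(3x) + (1/28)e^(-4x).


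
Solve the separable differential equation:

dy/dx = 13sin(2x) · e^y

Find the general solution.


Separate: e^(-y) dy = 13sin(2x) dx.
Integrate: -e^(-y) = -(13/2)cos(2x) + C₀.
Rearrange: e^(-y) = (13/2)cos(2x) + C.


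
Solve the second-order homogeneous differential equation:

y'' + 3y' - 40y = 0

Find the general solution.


Characteristic equation: r² + 3r - 40 = 0.
Factor: (r - 5)(r + 8) = 0 ⇒ r = 5, -8 (distinct real).
General solution: y = C₁e^(5x) + C₂e^(-8x).


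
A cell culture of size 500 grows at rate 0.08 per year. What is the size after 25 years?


The ODE dP/dt = 0.08P has solution P(t) = P(0)e^(0.08t).
Substitute P(0) = 500 and t = 25: P(25) = 500 e^(2.00) ≈ 3695.


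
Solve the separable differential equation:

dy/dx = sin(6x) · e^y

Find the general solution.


Separate: e^(-y) dy = sin(6x) dx.
Integrate: -e^(-y) = -(1/6)cos(6x) + C₀.
Rearrange: e^(-y) = (1/6)cos(6x) + C.


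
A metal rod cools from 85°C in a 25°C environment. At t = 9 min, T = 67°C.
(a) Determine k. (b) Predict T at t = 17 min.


Newton's law: T(t) = T_a + (T₀ - T_a)e^(-kt).
(a) Use T(9) = 67: (67 - 25)/(85 - 25) = e^(-k·9), so k = -ln(0.700)/9 ≈ 0.0396.
(b) Apply k to t = 17: T(17) = 25 + (60)e^(-0.674) ≈ 55.6°C.


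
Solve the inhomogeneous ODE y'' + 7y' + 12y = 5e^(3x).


Characteristic roots of r² + 7r + 12 = 0 are -4, -3.
y_h = C₁e^(-4x) + C₂e^(-3x).
Forcing exponent 3 is not a characteristic root; try y_p = Ae^(3x).
Substitute: A·(9 + (7)·3 + (12)) = A·42 = 5, so A = 5/42.
General solution: y = C₁e^(-4x) + C₂e^(-3x) + (5/42)e^(3x).
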